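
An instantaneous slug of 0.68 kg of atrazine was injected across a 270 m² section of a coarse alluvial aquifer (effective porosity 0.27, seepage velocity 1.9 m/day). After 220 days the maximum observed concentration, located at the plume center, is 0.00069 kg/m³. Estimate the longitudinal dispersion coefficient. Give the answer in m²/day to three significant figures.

At the plume center C_max = M/(n_e·A·√(4πDt)), so D = M²/(4πt·(n_e·A·C_max)²).
n_e·A·C_max = 0.27 × 270 × 0.00069 = 0.05030 kg/m.
D = 0.68²/(4π × 220 × 0.05030²) = 0.0661 m²/day.

0.0661 m²/day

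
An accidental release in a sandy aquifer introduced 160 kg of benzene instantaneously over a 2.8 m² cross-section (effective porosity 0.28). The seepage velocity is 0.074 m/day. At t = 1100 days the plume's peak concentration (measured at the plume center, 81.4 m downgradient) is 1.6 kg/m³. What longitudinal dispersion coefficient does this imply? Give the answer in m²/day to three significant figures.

At the plume center C_max = M/(n_e·A·√(4πDt)), so D = M²/(4πt·(n_e·A·C_max)²).
n_e·A·C_max = 0.28 × 2.8 × 1.6 = 1.254 kg/m.
D = 160²/(4π × 1100 × 1.254²) = 1.18 m²/day.

1.18 m²/day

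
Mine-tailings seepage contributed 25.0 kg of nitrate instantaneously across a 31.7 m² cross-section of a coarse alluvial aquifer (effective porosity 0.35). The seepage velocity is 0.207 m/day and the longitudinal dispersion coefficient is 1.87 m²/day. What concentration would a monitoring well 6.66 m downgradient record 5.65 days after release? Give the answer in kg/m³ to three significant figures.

0.0958 kg/m³

For an instantaneous plane source, C(x,t) = M/(n_e·A·√(4πDt)) · exp(−(x−vt)²/(4Dt)), with n_e·A the pore (flow) area.
Plume center vt = 0.207 × 5.65 = 1.16955 m, so the well at 6.66 m is 5.49045 m downgradient of the peak.
√(4πDt) = 11.52 m, giving peak height M/(n_e·A·√(4πDt)) = 25.0/(0.35 × 31.7 × 11.52) = 0.1956 kg/m³.
(x−vt)²/(4Dt) = (5.49045)²/(4 × 1.87 × 5.65) = 0.7133; exp(−0.7133) = 0.4900.
C = 0.1956 × 0.4900 = 0.0958 kg/m³.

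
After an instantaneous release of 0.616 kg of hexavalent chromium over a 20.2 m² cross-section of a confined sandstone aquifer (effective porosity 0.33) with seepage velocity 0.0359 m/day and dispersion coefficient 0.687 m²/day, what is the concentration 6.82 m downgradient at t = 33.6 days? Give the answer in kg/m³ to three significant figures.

0.00386 kg/m³

For an instantaneous plane source, C(x,t) = M/(n_e·A·√(4πDt)) · exp(−(x−vt)²/(4Dt)), with n_e·A the pore (flow) area.
Plume center vt = 0.0359 × 33.6 = 1.20624 m, so the well at 6.82 m is 5.61376 m downgradient of the peak.
√(4πDt) = 17.03 m, giving peak height M/(n_e·A·√(4πDt)) = 0.616/(0.33 × 20.2 × 17.03) = 0.005426 kg/m³.
(x−vt)²/(4Dt) = (5.61376)²/(4 × 0.687 × 33.6) = 0.3413; exp(−0.3413) = 0.7108.
C = 0.005426 × 0.7108 = 0.00386 kg/m³.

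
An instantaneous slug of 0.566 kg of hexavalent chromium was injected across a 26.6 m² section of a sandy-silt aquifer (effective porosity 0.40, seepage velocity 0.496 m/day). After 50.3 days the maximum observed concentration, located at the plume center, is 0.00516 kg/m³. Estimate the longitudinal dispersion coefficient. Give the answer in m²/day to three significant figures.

0.168 m²/day

At the plume center C_max = M/(n_e·A·√(4πDt)), so D = M²/(4πt·(n_e·A·C_max)²).
n_e·A·C_max = 0.40 × 26.6 × 0.00516 = 0.05490 kg/m.
D = 0.566²/(4π × 50.3 × 0.05490²) = 0.168 m²/day.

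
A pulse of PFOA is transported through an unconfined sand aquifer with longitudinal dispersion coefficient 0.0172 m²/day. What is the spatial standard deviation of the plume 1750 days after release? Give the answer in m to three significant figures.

7.76 m

Dispersive spreading gives a Gaussian with σ² = 2Dt; advection only shifts the center.
σ = √(2 × 0.0172 × 1750) = 7.76 m.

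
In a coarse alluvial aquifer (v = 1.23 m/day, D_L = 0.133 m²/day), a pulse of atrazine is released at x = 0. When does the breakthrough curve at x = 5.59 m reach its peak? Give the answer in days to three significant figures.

For the 1D instantaneous-source solution, setting ∂C/∂t = 0 at fixed x gives v²t² + 2Dt − x² = 0, so t = (√(D² + v²x²) − D)/v².
√(D² + v²x²) = √(0.133² + 1.23² × 5.59²) = 6.877; v² = 1.5129.
t = (6.877 − 0.133)/1.5129 = 4.46 days (vs. the pure-advection estimate x/v = 4.54 d).

4.46 days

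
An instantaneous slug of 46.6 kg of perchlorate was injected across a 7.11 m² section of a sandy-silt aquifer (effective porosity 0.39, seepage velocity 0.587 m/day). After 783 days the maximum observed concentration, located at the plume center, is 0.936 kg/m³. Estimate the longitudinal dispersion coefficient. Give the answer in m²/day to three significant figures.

At the plume center C_max = M/(n_e·A·√(4πDt)), so D = M²/(4πt·(n_e·A·C_max)²).
n_e·A·C_max = 0.39 × 7.11 × 0.936 = 2.595 kg/m.
D = 46.6²/(4π × 783 × 2.595²) = 0.0328 m²/day.

0.0328 m²/day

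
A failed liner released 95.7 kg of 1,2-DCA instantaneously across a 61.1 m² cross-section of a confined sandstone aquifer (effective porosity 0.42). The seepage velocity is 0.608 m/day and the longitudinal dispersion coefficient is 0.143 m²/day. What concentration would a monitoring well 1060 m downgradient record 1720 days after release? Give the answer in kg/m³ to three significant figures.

For an instantaneous plane source, C(x,t) = M/(n_e·A·√(4πDt)) · exp(−(x−vt)²/(4Dt)), with n_e·A the pore (flow) area.
Plume center vt = 0.608 × 1720 = 1045.76 m, so the well at 1060 m is 14.24 m downgradient of the peak.
√(4πDt) = 55.60 m, giving peak height M/(n_e·A·√(4πDt)) = 95.7/(0.42 × 61.1 × 55.60) = 0.06707 kg/m³.
(x−vt)²/(4Dt) = (14.24)²/(4 × 0.143 × 1720) = 0.2061; exp(−0.2061) = 0.8138.
C = 0.06707 × 0.8138 = 0.0546 kg/m³.

0.0546 kg/m³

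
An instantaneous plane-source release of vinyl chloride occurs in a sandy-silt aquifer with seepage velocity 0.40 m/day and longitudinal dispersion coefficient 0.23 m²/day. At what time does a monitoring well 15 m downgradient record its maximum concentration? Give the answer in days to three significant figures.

36.1 days

For the 1D instantaneous-source solution, setting ∂C/∂t = 0 at fixed x gives v²t² + 2Dt − x² = 0, so t = (√(D² + v²x²) − D)/v².
√(D² + v²x²) = √(0.23² + 0.40² × 15²) = 6.004; v² = 0.16.
t = (6.004 − 0.23)/0.16 = 36.1 days (vs. the pure-advection estimate x/v = 37.5 d).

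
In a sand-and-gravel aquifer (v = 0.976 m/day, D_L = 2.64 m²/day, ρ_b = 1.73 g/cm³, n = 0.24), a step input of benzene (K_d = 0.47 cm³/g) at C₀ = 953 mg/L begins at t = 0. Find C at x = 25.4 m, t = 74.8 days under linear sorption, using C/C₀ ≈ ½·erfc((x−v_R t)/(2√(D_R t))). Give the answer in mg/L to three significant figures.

Retardation factor R = 1 + ρ_b·K_d/n = 1 + 1.73 × 0.47/0.24 = 4.388.
Sorption retards both mechanisms: v_R = v/R = 0.2224 m/day, D_R = D/R = 0.6016 m²/day.
v_R·t = 0.2224 × 74.8 = 16.63552 m; 2√(D_R t) = 13.42 m; argument = (25.4 − 16.63552)/13.42 = 0.6531.
C = C₀ × ½·erfc(0.6531) = 953 × 0.1778 = 169 mg/L.

169 mg/L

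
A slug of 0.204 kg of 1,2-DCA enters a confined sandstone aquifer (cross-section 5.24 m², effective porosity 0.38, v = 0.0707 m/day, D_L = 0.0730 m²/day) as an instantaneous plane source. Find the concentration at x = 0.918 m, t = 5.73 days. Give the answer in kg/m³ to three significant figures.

0.0382 kg/m³

For an instantaneous plane source, C(x,t) = M/(n_e·A·√(4πDt)) · exp(−(x−vt)²/(4Dt)), with n_e·A the pore (flow) area.
Plume center vt = 0.0707 × 5.73 = 0.405111 m, so the well at 0.918 m is 0.512889 m downgradient of the peak.
√(4πDt) = 2.293 m, giving peak height M/(n_e·A·√(4πDt)) = 0.204/(0.38 × 5.24 × 2.293) = 0.04468 kg/m³.
(x−vt)²/(4Dt) = (0.512889)²/(4 × 0.0730 × 5.73) = 0.1572; exp(−0.1572) = 0.8545.
C = 0.04468 × 0.8545 = 0.0382 kg/m³.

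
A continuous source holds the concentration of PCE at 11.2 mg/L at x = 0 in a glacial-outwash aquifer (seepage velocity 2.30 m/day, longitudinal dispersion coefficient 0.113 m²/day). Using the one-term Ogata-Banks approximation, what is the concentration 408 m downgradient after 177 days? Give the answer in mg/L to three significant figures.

For a continuous step input, C/C₀ ≈ ½·erfc((x−vt)/(2√(Dt))).
vt = 2.30 × 177 = 407.1 m and 2√(Dt) = 2√(0.113 × 177) = 8.944 m.
Argument (x−vt)/(2√(Dt)) = (408 − 407.1)/8.944 = 0.1006; ½·erfc(0.1006) = 0.4434.
C = 11.2 × 0.4434 = 4.97 mg/L.

4.97 mg/L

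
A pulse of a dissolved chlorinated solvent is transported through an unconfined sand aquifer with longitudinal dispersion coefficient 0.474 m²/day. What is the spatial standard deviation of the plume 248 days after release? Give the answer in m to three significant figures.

15.3 m

Dispersive spreading gives a Gaussian with σ² = 2Dt; advection only shifts the center.
σ = √(2 × 0.474 × 248) = 15.3 m.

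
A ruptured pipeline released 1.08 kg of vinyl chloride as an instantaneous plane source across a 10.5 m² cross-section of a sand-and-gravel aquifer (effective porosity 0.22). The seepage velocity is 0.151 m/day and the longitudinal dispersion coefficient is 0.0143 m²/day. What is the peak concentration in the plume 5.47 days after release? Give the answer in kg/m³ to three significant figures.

0.472 kg/m³

The peak of an instantaneous 1D plume sits at x = vt; there the Gaussian factor is 1 and C_max = M/(n_e·A·√(4πDt)), where n_e·A is the pore area the mass is dissolved in.
√(4πDt) = √(4π × 0.0143 × 5.47) = 0.9914 m, so C_max = 1.08/(0.22 × 10.5 × 0.9914) = 0.472 kg/m³.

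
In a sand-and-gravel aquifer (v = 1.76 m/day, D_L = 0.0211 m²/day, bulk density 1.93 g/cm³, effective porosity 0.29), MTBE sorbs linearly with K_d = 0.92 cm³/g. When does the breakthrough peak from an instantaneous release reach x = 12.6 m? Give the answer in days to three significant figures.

50.9 days

Retardation factor R = 1 + ρ_b·K_d/n = 1 + 1.93 × 0.92/0.29 = 7.123.
Sorption retards both mechanisms: v_R = v/R = 0.2471 m/day, D_R = D/R = 0.002962 m²/day.
Peak time from v_R²t² + 2D_R t − x² = 0: t = (√(D_R² + v_R²x²) − D_R)/v_R².
√(D_R² + v_R²x²) = √(0.002962² + 0.2471² × 12.6²) = 3.113; v_R² = 0.06106.
t = (3.113 − 0.002962)/0.06106 = 50.9 days.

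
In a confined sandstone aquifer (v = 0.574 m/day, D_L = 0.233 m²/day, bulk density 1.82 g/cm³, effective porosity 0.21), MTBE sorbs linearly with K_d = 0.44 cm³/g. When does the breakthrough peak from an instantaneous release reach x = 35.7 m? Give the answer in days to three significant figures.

Retardation factor R = 1 + ρ_b·K_d/n = 1 + 1.82 × 0.44/0.21 = 4.813.
Sorption retards both mechanisms: v_R = v/R = 0.1193 m/day, D_R = D/R = 0.04841 m²/day.
Peak time from v_R²t² + 2D_R t − x² = 0: t = (√(D_R² + v_R²x²) − D_R)/v_R².
√(D_R² + v_R²x²) = √(0.04841² + 0.1193² × 35.7²) = 4.259; v_R² = 0.01423.
t = (4.259 − 0.04841)/0.01423 = 296 days.

296 days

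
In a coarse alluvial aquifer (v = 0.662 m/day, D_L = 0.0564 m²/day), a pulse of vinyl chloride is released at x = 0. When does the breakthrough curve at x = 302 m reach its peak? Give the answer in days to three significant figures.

456 days

For the 1D instantaneous-source solution, setting ∂C/∂t = 0 at fixed x gives v²t² + 2Dt − x² = 0, so t = (√(D² + v²x²) − D)/v².
√(D² + v²x²) = √(0.0564² + 0.662² × 302²) = 199.9; v² = 0.438244.
t = (199.9 − 0.0564)/0.438244 = 456 days (vs. the pure-advection estimate x/v = 456 d).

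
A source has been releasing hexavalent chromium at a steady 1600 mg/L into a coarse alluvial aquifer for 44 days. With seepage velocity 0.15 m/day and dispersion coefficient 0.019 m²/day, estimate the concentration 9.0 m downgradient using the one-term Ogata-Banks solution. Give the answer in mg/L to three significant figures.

For a continuous step input, C/C₀ ≈ ½·erfc((x−vt)/(2√(Dt))).
vt = 0.15 × 44 = 6.6 m and 2√(Dt) = 2√(0.019 × 44) = 1.829 m.
Argument (x−vt)/(2√(Dt)) = (9.0 − 6.6)/1.829 = 1.312; ½·erfc(1.312) = 0.03177.
C = 1600 × 0.03177 = 50.8 mg/L.

50.8 mg/L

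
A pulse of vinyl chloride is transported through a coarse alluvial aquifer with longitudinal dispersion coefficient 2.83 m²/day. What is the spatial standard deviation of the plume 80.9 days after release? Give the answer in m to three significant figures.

Dispersive spreading gives a Gaussian with σ² = 2Dt; advection only shifts the center.
σ = √(2 × 2.83 × 80.9) = 21.4 m.

21.4 m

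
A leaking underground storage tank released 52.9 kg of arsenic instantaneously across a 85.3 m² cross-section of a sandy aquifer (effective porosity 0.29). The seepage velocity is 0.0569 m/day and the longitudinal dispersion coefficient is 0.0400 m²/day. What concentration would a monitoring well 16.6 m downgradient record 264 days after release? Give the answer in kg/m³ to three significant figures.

For an instantaneous plane source, C(x,t) = M/(n_e·A·√(4πDt)) · exp(−(x−vt)²/(4Dt)), with n_e·A the pore (flow) area.
Plume center vt = 0.0569 × 264 = 15.0216 m, so the well at 16.6 m is 1.5784 m downgradient of the peak.
√(4πDt) = 11.52 m, giving peak height M/(n_e·A·√(4πDt)) = 52.9/(0.29 × 85.3 × 11.52) = 0.1856 kg/m³.
(x−vt)²/(4Dt) = (1.5784)²/(4 × 0.0400 × 264) = 0.05898; exp(−0.05898) = 0.9427.
C = 0.1856 × 0.9427 = 0.175 kg/m³.

0.175 kg/m³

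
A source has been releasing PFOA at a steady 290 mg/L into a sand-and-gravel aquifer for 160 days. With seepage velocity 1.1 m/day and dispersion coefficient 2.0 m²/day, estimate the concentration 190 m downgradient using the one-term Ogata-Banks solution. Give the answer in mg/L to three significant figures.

84.1 mg/L

For a continuous step input, C/C₀ ≈ ½·erfc((x−vt)/(2√(Dt))).
vt = 1.1 × 160 = 176 m and 2√(Dt) = 2√(2.0 × 160) = 35.78 m.
Argument (x−vt)/(2√(Dt)) = (190 − 176)/35.78 = 0.3913; ½·erfc(0.3913) = 0.2900.
C = 290 × 0.2900 = 84.1 mg/L.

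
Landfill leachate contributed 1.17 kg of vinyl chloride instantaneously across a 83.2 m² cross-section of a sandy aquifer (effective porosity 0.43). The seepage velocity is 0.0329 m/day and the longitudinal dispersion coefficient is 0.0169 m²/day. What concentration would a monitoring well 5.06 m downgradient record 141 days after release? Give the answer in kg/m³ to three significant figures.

0.00587 kg/m³

For an instantaneous plane source, C(x,t) = M/(n_e·A·√(4πDt)) · exp(−(x−vt)²/(4Dt)), with n_e·A the pore (flow) area.
Plume center vt = 0.0329 × 141 = 4.6389 m, so the well at 5.06 m is 0.4211 m downgradient of the peak.
√(4πDt) = 5.472 m, giving peak height M/(n_e·A·√(4πDt)) = 1.17/(0.43 × 83.2 × 5.472) = 0.005977 kg/m³.
(x−vt)²/(4Dt) = (0.4211)²/(4 × 0.0169 × 141) = 0.01860; exp(−0.01860) = 0.9816.
C = 0.005977 × 0.9816 = 0.00587 kg/m³.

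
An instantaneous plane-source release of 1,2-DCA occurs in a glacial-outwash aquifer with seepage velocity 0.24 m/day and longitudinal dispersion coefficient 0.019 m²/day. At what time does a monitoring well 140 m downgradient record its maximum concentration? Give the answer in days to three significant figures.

For the 1D instantaneous-source solution, setting ∂C/∂t = 0 at fixed x gives v²t² + 2Dt − x² = 0, so t = (√(D² + v²x²) − D)/v².
√(D² + v²x²) = √(0.019² + 0.24² × 140²) = 33.60; v² = 0.0576.
t = (33.60 − 0.019)/0.0576 = 583 days (vs. the pure-advection estimate x/v = 583 d).

583 days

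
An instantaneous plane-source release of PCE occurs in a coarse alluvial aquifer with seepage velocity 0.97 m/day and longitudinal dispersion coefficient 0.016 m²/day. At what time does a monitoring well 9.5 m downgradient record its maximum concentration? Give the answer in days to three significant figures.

9.78 days

For the 1D instantaneous-source solution, setting ∂C/∂t = 0 at fixed x gives v²t² + 2Dt − x² = 0, so t = (√(D² + v²x²) − D)/v².
√(D² + v²x²) = √(0.016² + 0.97² × 9.5²) = 9.215; v² = 0.9409.
t = (9.215 − 0.016)/0.9409 = 9.78 days (vs. the pure-advection estimate x/v = 9.79 d).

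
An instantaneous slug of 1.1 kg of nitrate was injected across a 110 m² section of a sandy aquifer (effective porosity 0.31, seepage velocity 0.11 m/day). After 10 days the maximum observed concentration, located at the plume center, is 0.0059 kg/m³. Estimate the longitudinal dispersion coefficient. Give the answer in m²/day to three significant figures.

0.238 m²/day

At the plume center C_max = M/(n_e·A·√(4πDt)), so D = M²/(4πt·(n_e·A·C_max)²).
n_e·A·C_max = 0.31 × 110 × 0.0059 = 0.2012 kg/m.
D = 1.1²/(4π × 10 × 0.2012²) = 0.238 m²/day.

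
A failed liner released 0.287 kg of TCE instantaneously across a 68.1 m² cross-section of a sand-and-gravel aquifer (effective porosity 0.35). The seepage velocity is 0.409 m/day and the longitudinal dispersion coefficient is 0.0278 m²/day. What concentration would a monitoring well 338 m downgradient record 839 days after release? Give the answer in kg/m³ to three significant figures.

0.000529 kg/m³

For an instantaneous plane source, C(x,t) = M/(n_e·A·√(4πDt)) · exp(−(x−vt)²/(4Dt)), with n_e·A the pore (flow) area.
Plume center vt = 0.409 × 839 = 343.151 m, so the well at 338 m is 5.151 m upgradient of the peak.
√(4πDt) = 17.12 m, giving peak height M/(n_e·A·√(4πDt)) = 0.287/(0.35 × 68.1 × 17.12) = 0.0007033 kg/m³.
(x−vt)²/(4Dt) = (-5.151)²/(4 × 0.0278 × 839) = 0.2844; exp(−0.2844) = 0.7525.
C = 0.0007033 × 0.7525 = 0.000529 kg/m³.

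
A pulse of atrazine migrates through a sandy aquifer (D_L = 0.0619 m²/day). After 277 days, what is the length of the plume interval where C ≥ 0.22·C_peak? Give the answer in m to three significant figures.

20.4 m

The plume is Gaussian with σ = √(2Dt) = √(2 × 0.0619 × 277) = 5.856 m.
C/C_peak = exp(−Δx²/(2σ²)) = 0.22 ⇒ Δx = σ·√(−2 ln 0.22) = 5.856 × 1.740 = 10.19 m.
Width = 2Δx = 20.4 m.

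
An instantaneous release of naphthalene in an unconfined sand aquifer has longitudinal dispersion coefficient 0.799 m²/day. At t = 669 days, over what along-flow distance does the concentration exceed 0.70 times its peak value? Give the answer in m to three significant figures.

The plume is Gaussian with σ = √(2Dt) = √(2 × 0.799 × 669) = 32.70 m.
C/C_peak = exp(−Δx²/(2σ²)) = 0.70 ⇒ Δx = σ·√(−2 ln 0.70) = 32.70 × 0.8446 = 27.62 m.
Width = 2Δx = 55.2 m.

55.2 m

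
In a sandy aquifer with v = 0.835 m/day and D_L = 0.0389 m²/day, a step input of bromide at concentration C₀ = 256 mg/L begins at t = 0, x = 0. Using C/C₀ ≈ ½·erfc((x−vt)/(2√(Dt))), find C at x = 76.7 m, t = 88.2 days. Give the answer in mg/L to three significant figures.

For a continuous step input, C/C₀ ≈ ½·erfc((x−vt)/(2√(Dt))).
vt = 0.835 × 88.2 = 73.647 m and 2√(Dt) = 2√(0.0389 × 88.2) = 3.705 m.
Argument (x−vt)/(2√(Dt)) = (76.7 − 73.647)/3.705 = 0.8240; ½·erfc(0.8240) = 0.1219.
C = 256 × 0.1219 = 31.2 mg/L.

31.2 mg/L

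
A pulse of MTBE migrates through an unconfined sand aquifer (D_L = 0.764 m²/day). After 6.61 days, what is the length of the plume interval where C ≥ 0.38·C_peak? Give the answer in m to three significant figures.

The plume is Gaussian with σ = √(2Dt) = √(2 × 0.764 × 6.61) = 3.178 m.
C/C_peak = exp(−Δx²/(2σ²)) = 0.38 ⇒ Δx = σ·√(−2 ln 0.38) = 3.178 × 1.391 = 4.421 m.
Width = 2Δx = 8.84 m.

8.84 m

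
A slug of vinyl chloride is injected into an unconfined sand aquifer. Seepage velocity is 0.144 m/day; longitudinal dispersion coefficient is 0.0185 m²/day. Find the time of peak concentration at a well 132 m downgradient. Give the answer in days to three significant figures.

For the 1D instantaneous-source solution, setting ∂C/∂t = 0 at fixed x gives v²t² + 2Dt − x² = 0, so t = (√(D² + v²x²) − D)/v².
√(D² + v²x²) = √(0.0185² + 0.144² × 132²) = 19.01; v² = 0.020736.
t = (19.01 − 0.0185)/0.020736 = 916 days (vs. the pure-advection estimate x/v = 917 d).

916 days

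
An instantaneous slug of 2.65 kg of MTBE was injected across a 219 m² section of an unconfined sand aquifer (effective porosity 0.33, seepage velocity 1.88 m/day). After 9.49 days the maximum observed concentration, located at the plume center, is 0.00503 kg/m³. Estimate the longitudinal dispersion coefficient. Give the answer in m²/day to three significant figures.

0.446 m²/day

At the plume center C_max = M/(n_e·A·√(4πDt)), so D = M²/(4πt·(n_e·A·C_max)²).
n_e·A·C_max = 0.33 × 219 × 0.00503 = 0.3635 kg/m.
D = 2.65²/(4π × 9.49 × 0.3635²) = 0.446 m²/day.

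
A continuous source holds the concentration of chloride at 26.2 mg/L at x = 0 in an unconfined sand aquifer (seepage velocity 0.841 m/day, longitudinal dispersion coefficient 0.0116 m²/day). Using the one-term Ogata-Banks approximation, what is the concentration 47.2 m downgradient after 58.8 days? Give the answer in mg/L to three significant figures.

25.5 mg/L

For a continuous step input, C/C₀ ≈ ½·erfc((x−vt)/(2√(Dt))).
vt = 0.841 × 58.8 = 49.4508 m and 2√(Dt) = 2√(0.0116 × 58.8) = 1.652 m.
Argument (x−vt)/(2√(Dt)) = (47.2 − 49.4508)/1.652 = -1.362; ½·erfc(-1.362) = 0.9730.
C = 26.2 × 0.9730 = 25.5 mg/L.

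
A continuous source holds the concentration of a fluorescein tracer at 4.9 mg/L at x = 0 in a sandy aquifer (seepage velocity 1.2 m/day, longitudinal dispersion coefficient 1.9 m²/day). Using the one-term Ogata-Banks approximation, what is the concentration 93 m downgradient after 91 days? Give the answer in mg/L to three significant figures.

3.96 mg/L

For a continuous step input, C/C₀ ≈ ½·erfc((x−vt)/(2√(Dt))).
vt = 1.2 × 91 = 109.2 m and 2√(Dt) = 2√(1.9 × 91) = 26.30 m.
Argument (x−vt)/(2√(Dt)) = (93 − 109.2)/26.30 = -0.6160; ½·erfc(-0.6160) = 0.8082.
C = 4.9 × 0.8082 = 3.96 mg/L.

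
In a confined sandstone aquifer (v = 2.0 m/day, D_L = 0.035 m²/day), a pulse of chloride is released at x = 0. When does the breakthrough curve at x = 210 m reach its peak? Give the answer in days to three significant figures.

105 days

For the 1D instantaneous-source solution, setting ∂C/∂t = 0 at fixed x gives v²t² + 2Dt − x² = 0, so t = (√(D² + v²x²) − D)/v².
√(D² + v²x²) = √(0.035² + 2.0² × 210²) = 420.0; v² = 4.
t = (420.0 − 0.035)/4 = 105 days (vs. the pure-advection estimate x/v = 105 d).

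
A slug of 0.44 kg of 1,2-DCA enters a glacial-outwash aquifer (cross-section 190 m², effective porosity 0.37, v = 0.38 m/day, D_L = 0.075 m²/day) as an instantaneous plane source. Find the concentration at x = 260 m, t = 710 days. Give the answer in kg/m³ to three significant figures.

0.000154 kg/m³

For an instantaneous plane source, C(x,t) = M/(n_e·A·√(4πDt)) · exp(−(x−vt)²/(4Dt)), with n_e·A the pore (flow) area.
Plume center vt = 0.38 × 710 = 269.8 m, so the well at 260 m is 9.8 m upgradient of the peak.
√(4πDt) = 25.87 m, giving peak height M/(n_e·A·√(4πDt)) = 0.44/(0.37 × 190 × 25.87) = 0.0002419 kg/m³.
(x−vt)²/(4Dt) = (-9.8)²/(4 × 0.075 × 710) = 0.4509; exp(−0.4509) = 0.6371.
C = 0.0002419 × 0.6371 = 0.000154 kg/m³.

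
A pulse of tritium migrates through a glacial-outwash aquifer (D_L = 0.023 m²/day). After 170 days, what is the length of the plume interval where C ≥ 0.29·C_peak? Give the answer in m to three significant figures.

The plume is Gaussian with σ = √(2Dt) = √(2 × 0.023 × 170) = 2.796 m.
C/C_peak = exp(−Δx²/(2σ²)) = 0.29 ⇒ Δx = σ·√(−2 ln 0.29) = 2.796 × 1.573 = 4.398 m.
Width = 2Δx = 8.80 m.

8.80 m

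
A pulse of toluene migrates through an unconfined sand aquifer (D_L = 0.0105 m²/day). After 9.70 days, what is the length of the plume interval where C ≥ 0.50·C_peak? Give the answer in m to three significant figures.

1.06 m

The plume is Gaussian with σ = √(2Dt) = √(2 × 0.0105 × 9.70) = 0.4513 m.
C/C_peak = exp(−Δx²/(2σ²)) = 0.50 ⇒ Δx = σ·√(−2 ln 0.50) = 0.4513 × 1.177 = 0.5312 m.
Width = 2Δx = 1.06 m.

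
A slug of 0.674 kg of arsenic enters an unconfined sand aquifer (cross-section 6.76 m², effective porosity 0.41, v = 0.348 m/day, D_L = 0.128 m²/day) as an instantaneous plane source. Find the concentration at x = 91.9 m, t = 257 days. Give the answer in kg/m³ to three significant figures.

0.0114 kg/m³

For an instantaneous plane source, C(x,t) = M/(n_e·A·√(4πDt)) · exp(−(x−vt)²/(4Dt)), with n_e·A the pore (flow) area.
Plume center vt = 0.348 × 257 = 89.436 m, so the well at 91.9 m is 2.464 m downgradient of the peak.
√(4πDt) = 20.33 m, giving peak height M/(n_e·A·√(4πDt)) = 0.674/(0.41 × 6.76 × 20.33) = 0.01196 kg/m³.
(x−vt)²/(4Dt) = (2.464)²/(4 × 0.128 × 257) = 0.04614; exp(−0.04614) = 0.9549.
C = 0.01196 × 0.9549 = 0.0114 kg/m³.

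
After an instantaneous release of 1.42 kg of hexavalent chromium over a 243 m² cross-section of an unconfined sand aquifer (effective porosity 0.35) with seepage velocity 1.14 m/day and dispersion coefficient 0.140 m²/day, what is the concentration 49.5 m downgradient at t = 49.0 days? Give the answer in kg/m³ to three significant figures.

For an instantaneous plane source, C(x,t) = M/(n_e·A·√(4πDt)) · exp(−(x−vt)²/(4Dt)), with n_e·A the pore (flow) area.
Plume center vt = 1.14 × 49.0 = 55.86 m, so the well at 49.5 m is 6.36 m upgradient of the peak.
√(4πDt) = 9.285 m, giving peak height M/(n_e·A·√(4πDt)) = 1.42/(0.35 × 243 × 9.285) = 0.001798 kg/m³.
(x−vt)²/(4Dt) = (-6.36)²/(4 × 0.140 × 49.0) = 1.474; exp(−1.474) = 0.2290.
C = 0.001798 × 0.2290 = 0.000412 kg/m³.

0.000412 kg/m³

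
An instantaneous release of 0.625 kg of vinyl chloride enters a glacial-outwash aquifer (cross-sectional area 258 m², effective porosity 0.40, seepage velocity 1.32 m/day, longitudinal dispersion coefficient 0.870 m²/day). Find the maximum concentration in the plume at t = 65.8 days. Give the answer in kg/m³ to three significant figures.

The peak of an instantaneous 1D plume sits at x = vt; there the Gaussian factor is 1 and C_max = M/(n_e·A·√(4πDt)), where n_e·A is the pore area the mass is dissolved in.
√(4πDt) = √(4π × 0.870 × 65.8) = 26.82 m, so C_max = 0.625/(0.40 × 258 × 26.82) = 0.000226 kg/m³.

0.000226 kg/m³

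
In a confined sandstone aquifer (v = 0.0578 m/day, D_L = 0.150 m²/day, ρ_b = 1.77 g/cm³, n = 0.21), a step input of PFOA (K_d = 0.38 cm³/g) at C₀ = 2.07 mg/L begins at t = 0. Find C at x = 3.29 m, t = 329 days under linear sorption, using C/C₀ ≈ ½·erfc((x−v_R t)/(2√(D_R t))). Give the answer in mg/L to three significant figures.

1.24 mg/L

Retardation factor R = 1 + ρ_b·K_d/n = 1 + 1.77 × 0.38/0.21 = 4.203.
Sorption retards both mechanisms: v_R = v/R = 0.01375 m/day, D_R = D/R = 0.03569 m²/day.
v_R·t = 0.01375 × 329 = 4.52375 m; 2√(D_R t) = 6.853 m; argument = (3.29 − 4.52375)/6.853 = -0.1800.
C = C₀ × ½·erfc(-0.1800) = 2.07 × 0.6005 = 1.24 mg/L.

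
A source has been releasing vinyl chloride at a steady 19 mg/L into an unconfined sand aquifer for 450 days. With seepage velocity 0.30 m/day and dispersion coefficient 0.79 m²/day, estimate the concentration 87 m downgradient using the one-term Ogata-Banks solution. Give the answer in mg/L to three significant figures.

18.3 mg/L

For a continuous step input, C/C₀ ≈ ½·erfc((x−vt)/(2√(Dt))).
vt = 0.30 × 450 = 135 m and 2√(Dt) = 2√(0.79 × 450) = 37.71 m.
Argument (x−vt)/(2√(Dt)) = (87 − 135)/37.71 = -1.273; ½·erfc(-1.273) = 0.9641.
C = 19 × 0.9641 = 18.3 mg/L.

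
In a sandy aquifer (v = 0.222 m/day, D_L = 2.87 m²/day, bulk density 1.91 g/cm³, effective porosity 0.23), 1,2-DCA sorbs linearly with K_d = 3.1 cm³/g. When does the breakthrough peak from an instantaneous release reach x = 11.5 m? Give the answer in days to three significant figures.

527 days

Retardation factor R = 1 + ρ_b·K_d/n = 1 + 1.91 × 3.1/0.23 = 26.74.
Sorption retards both mechanisms: v_R = v/R = 0.008302 m/day, D_R = D/R = 0.1073 m²/day.
Peak time from v_R²t² + 2D_R t − x² = 0: t = (√(D_R² + v_R²x²) − D_R)/v_R².
√(D_R² + v_R²x²) = √(0.1073² + 0.008302² × 11.5²) = 0.1436; v_R² = 6.892e-05.
t = (0.1436 − 0.1073)/6.892e-05 = 527 days.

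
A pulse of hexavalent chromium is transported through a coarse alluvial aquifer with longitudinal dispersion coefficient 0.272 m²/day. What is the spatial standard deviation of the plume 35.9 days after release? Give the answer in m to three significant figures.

4.42 m

Dispersive spreading gives a Gaussian with σ² = 2Dt; advection only shifts the center.
σ = √(2 × 0.272 × 35.9) = 4.42 m.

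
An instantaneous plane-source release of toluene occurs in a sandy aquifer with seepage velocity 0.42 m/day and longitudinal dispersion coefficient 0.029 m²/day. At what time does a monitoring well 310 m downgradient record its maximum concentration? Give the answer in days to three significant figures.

738 days

For the 1D instantaneous-source solution, setting ∂C/∂t = 0 at fixed x gives v²t² + 2Dt − x² = 0, so t = (√(D² + v²x²) − D)/v².
√(D² + v²x²) = √(0.029² + 0.42² × 310²) = 130.2; v² = 0.1764.
t = (130.2 − 0.029)/0.1764 = 738 days (vs. the pure-advection estimate x/v = 738 d).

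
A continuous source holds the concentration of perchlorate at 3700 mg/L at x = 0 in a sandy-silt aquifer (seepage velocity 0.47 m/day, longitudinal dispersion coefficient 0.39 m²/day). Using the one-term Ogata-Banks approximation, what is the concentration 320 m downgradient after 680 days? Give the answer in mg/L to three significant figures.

1820 mg/L

For a continuous step input, C/C₀ ≈ ½·erfc((x−vt)/(2√(Dt))).
vt = 0.47 × 680 = 319.6 m and 2√(Dt) = 2√(0.39 × 680) = 32.57 m.
Argument (x−vt)/(2√(Dt)) = (320 − 319.6)/32.57 = 0.01228; ½·erfc(0.01228) = 0.4931.
C = 3700 × 0.4931 = 1820 mg/L.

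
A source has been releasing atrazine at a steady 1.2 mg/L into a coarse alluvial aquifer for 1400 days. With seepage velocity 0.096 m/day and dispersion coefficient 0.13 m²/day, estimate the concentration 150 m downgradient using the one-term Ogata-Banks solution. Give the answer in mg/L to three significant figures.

0.248 mg/L

For a continuous step input, C/C₀ ≈ ½·erfc((x−vt)/(2√(Dt))).
vt = 0.096 × 1400 = 134.4 m and 2√(Dt) = 2√(0.13 × 1400) = 26.98 m.
Argument (x−vt)/(2√(Dt)) = (150 − 134.4)/26.98 = 0.5782; ½·erfc(0.5782) = 0.2068.
C = 1.2 × 0.2068 = 0.248 mg/L.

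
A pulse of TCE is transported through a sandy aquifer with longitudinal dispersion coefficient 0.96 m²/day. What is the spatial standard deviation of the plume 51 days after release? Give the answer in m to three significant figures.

Dispersive spreading gives a Gaussian with σ² = 2Dt; advection only shifts the center.
σ = √(2 × 0.96 × 51) = 9.90 m.

9.90 m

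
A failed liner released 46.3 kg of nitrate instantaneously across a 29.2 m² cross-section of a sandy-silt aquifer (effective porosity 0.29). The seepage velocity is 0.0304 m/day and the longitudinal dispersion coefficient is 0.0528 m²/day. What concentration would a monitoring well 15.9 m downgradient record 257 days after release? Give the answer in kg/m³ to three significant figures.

0.125 kg/m³

For an instantaneous plane source, C(x,t) = M/(n_e·A·√(4πDt)) · exp(−(x−vt)²/(4Dt)), with n_e·A the pore (flow) area.
Plume center vt = 0.0304 × 257 = 7.8128 m, so the well at 15.9 m is 8.0872 m downgradient of the peak.
√(4πDt) = 13.06 m, giving peak height M/(n_e·A·√(4πDt)) = 46.3/(0.29 × 29.2 × 13.06) = 0.4187 kg/m³.
(x−vt)²/(4Dt) = (8.0872)²/(4 × 0.0528 × 257) = 1.205; exp(−1.205) = 0.2997.
C = 0.4187 × 0.2997 = 0.125 kg/m³.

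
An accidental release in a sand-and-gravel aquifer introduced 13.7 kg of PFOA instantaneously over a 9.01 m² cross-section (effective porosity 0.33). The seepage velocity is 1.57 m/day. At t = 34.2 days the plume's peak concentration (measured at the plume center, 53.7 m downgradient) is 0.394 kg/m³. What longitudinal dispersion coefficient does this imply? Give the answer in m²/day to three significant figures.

At the plume center C_max = M/(n_e·A·√(4πDt)), so D = M²/(4πt·(n_e·A·C_max)²).
n_e·A·C_max = 0.33 × 9.01 × 0.394 = 1.171 kg/m.
D = 13.7²/(4π × 34.2 × 1.171²) = 0.318 m²/day.

0.318 m²/day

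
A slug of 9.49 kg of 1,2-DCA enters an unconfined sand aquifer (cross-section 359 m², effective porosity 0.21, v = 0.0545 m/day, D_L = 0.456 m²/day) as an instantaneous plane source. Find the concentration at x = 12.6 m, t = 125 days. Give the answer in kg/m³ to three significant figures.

For an instantaneous plane source, C(x,t) = M/(n_e·A·√(4πDt)) · exp(−(x−vt)²/(4Dt)), with n_e·A the pore (flow) area.
Plume center vt = 0.0545 × 125 = 6.8125 m, so the well at 12.6 m is 5.7875 m downgradient of the peak.
√(4πDt) = 26.76 m, giving peak height M/(n_e·A·√(4πDt)) = 9.49/(0.21 × 359 × 26.76) = 0.004704 kg/m³.
(x−vt)²/(4Dt) = (5.7875)²/(4 × 0.456 × 125) = 0.1469; exp(−0.1469) = 0.8634.
C = 0.004704 × 0.8634 = 0.00406 kg/m³.

0.00406 kg/m³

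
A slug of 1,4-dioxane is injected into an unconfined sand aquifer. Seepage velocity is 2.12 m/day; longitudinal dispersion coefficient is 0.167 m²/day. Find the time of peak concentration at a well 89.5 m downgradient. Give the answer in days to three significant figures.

42.2 days

For the 1D instantaneous-source solution, setting ∂C/∂t = 0 at fixed x gives v²t² + 2Dt − x² = 0, so t = (√(D² + v²x²) − D)/v².
√(D² + v²x²) = √(0.167² + 2.12² × 89.5²) = 189.7; v² = 4.4944.
t = (189.7 − 0.167)/4.4944 = 42.2 days (vs. the pure-advection estimate x/v = 42.2 d).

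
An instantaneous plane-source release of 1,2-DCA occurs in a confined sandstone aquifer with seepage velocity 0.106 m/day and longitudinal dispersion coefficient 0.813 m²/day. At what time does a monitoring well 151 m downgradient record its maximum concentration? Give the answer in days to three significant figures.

1350 days

For the 1D instantaneous-source solution, setting ∂C/∂t = 0 at fixed x gives v²t² + 2Dt − x² = 0, so t = (√(D² + v²x²) − D)/v².
√(D² + v²x²) = √(0.813² + 0.106² × 151²) = 16.03; v² = 0.011236.
t = (16.03 − 0.813)/0.011236 = 1350 days (vs. the pure-advection estimate x/v = 1420 d).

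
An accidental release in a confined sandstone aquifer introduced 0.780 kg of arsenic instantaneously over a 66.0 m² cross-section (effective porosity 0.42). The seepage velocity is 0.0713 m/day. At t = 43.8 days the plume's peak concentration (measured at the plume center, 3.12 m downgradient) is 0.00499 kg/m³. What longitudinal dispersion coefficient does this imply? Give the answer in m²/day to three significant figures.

0.0578 m²/day

At the plume center C_max = M/(n_e·A·√(4πDt)), so D = M²/(4πt·(n_e·A·C_max)²).
n_e·A·C_max = 0.42 × 66.0 × 0.00499 = 0.1383 kg/m.
D = 0.780²/(4π × 43.8 × 0.1383²) = 0.0578 m²/day.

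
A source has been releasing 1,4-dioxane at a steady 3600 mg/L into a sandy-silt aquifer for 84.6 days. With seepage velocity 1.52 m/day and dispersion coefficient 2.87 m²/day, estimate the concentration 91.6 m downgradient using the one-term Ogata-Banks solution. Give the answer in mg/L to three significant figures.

For a continuous step input, C/C₀ ≈ ½·erfc((x−vt)/(2√(Dt))).
vt = 1.52 × 84.6 = 128.592 m and 2√(Dt) = 2√(2.87 × 84.6) = 31.16 m.
Argument (x−vt)/(2√(Dt)) = (91.6 − 128.592)/31.16 = -1.187; ½·erfc(-1.187) = 0.9534.
C = 3600 × 0.9534 = 3430 mg/L.

3430 mg/L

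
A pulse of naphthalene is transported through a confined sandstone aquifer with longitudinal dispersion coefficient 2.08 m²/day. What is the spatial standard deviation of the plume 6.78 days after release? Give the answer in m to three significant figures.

Dispersive spreading gives a Gaussian with σ² = 2Dt; advection only shifts the center.
σ = √(2 × 2.08 × 6.78) = 5.31 m.

5.31 m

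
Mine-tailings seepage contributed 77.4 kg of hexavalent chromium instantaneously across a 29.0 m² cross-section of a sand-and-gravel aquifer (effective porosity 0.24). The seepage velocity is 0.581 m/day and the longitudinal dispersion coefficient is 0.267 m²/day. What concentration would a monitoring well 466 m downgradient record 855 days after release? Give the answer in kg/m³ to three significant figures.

For an instantaneous plane source, C(x,t) = M/(n_e·A·√(4πDt)) · exp(−(x−vt)²/(4Dt)), with n_e·A the pore (flow) area.
Plume center vt = 0.581 × 855 = 496.755 m, so the well at 466 m is 30.755 m upgradient of the peak.
√(4πDt) = 53.56 m, giving peak height M/(n_e·A·√(4πDt)) = 77.4/(0.24 × 29.0 × 53.56) = 0.2076 kg/m³.
(x−vt)²/(4Dt) = (-30.755)²/(4 × 0.267 × 855) = 1.036; exp(−1.036) = 0.3549.
C = 0.2076 × 0.3549 = 0.0737 kg/m³.

0.0737 kg/m³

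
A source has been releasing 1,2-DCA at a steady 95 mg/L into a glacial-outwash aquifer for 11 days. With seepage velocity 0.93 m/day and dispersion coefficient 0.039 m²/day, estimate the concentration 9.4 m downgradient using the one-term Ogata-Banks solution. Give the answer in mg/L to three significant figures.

77.4 mg/L

For a continuous step input, C/C₀ ≈ ½·erfc((x−vt)/(2√(Dt))).
vt = 0.93 × 11 = 10.23 m and 2√(Dt) = 2√(0.039 × 11) = 1.310 m.
Argument (x−vt)/(2√(Dt)) = (9.4 − 10.23)/1.310 = -0.6336; ½·erfc(-0.6336) = 0.8149.
C = 95 × 0.8149 = 77.4 mg/L.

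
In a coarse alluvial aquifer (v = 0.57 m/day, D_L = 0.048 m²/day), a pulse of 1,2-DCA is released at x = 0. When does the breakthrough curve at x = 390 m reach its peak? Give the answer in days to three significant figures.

684 days

For the 1D instantaneous-source solution, setting ∂C/∂t = 0 at fixed x gives v²t² + 2Dt − x² = 0, so t = (√(D² + v²x²) − D)/v².
√(D² + v²x²) = √(0.048² + 0.57² × 390²) = 222.3; v² = 0.3249.
t = (222.3 − 0.048)/0.3249 = 684 days (vs. the pure-advection estimate x/v = 684 d).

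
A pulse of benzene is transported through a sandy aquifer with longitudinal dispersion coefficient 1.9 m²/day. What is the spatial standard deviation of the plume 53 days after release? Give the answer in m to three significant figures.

14.2 m

Dispersive spreading gives a Gaussian with σ² = 2Dt; advection only shifts the center.
σ = √(2 × 1.9 × 53) = 14.2 m.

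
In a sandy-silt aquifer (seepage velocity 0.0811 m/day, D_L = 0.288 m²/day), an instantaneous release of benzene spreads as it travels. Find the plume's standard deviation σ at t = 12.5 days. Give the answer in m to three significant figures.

Dispersive spreading gives a Gaussian with σ² = 2Dt; advection only shifts the center.
σ = √(2 × 0.288 × 12.5) = 2.68 m.

2.68 m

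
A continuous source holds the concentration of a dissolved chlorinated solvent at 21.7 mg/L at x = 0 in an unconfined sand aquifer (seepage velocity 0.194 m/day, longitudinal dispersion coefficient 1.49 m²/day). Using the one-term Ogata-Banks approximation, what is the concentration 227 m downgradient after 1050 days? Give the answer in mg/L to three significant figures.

7.35 mg/L

For a continuous step input, C/C₀ ≈ ½·erfc((x−vt)/(2√(Dt))).
vt = 0.194 × 1050 = 203.7 m and 2√(Dt) = 2√(1.49 × 1050) = 79.11 m.
Argument (x−vt)/(2√(Dt)) = (227 − 203.7)/79.11 = 0.2945; ½·erfc(0.2945) = 0.3385.
C = 21.7 × 0.3385 = 7.35 mg/L.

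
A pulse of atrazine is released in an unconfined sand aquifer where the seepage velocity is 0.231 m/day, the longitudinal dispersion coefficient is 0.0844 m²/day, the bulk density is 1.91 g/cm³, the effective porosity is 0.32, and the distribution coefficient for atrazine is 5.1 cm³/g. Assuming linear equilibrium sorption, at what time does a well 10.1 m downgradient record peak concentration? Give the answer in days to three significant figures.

Retardation factor R = 1 + ρ_b·K_d/n = 1 + 1.91 × 5.1/0.32 = 31.44.
Sorption retards both mechanisms: v_R = v/R = 0.007347 m/day, D_R = D/R = 0.002684 m²/day.
Peak time from v_R²t² + 2D_R t − x² = 0: t = (√(D_R² + v_R²x²) − D_R)/v_R².
√(D_R² + v_R²x²) = √(0.002684² + 0.007347² × 10.1²) = 0.07425; v_R² = 5.398e-05.
t = (0.07425 − 0.002684)/5.398e-05 = 1330 days.

1330 days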